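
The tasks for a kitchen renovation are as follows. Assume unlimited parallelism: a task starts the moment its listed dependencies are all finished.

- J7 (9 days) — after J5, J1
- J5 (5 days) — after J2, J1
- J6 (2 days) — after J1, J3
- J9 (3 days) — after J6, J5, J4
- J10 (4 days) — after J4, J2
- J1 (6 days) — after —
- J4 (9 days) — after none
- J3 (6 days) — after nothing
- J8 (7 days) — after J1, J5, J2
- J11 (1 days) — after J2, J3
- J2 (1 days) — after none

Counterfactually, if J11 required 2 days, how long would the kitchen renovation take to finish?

20

The binding path is J1→J5→J7 = 6+5+9 = 20; finish at 20 days.
The longest path through J11 is only 7 days, so J11 has float 13.
The critical path is still J1→J5→J7; finish is now 20 days.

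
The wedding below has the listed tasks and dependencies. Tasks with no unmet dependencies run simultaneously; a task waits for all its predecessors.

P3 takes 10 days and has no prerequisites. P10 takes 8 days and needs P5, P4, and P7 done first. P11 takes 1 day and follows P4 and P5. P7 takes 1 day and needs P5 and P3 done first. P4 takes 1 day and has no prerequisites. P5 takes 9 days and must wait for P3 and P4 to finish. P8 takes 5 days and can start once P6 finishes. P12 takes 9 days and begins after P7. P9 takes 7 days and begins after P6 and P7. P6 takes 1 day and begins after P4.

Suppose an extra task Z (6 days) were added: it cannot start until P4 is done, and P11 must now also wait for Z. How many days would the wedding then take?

29

Originally the wedding takes 29 days.
With Z inserted, P11 now waits for max(P4, P5, Z).
New critical path: P3→P5→P7→P12 = 10+9+1+9 = 29 ⇒ 29 days.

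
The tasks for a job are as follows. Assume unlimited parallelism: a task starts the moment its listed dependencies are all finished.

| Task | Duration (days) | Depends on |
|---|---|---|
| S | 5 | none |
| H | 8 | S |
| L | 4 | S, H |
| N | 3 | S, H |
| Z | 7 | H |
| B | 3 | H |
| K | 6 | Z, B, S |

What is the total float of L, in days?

9

Critical path: S→H→Z→K = 5+8+7+6 = 26, so the finish is 26 days.
The longest chain containing L totals 17 days.
So L can slip 26 − 17 = 9 days.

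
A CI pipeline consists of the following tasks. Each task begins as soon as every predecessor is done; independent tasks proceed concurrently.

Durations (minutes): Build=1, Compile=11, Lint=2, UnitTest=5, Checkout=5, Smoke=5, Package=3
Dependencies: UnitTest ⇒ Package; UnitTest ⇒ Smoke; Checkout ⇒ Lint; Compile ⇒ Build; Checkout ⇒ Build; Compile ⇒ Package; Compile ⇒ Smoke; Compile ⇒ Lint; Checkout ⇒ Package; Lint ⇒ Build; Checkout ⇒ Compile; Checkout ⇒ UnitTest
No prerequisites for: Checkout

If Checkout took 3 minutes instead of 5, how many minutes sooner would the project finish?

Baseline: Checkout→Compile→Smoke = 5+11+5 = 21 → 21 minutes.
Since Checkout is critical, the -2 change carries straight to that chain (now 19 minutes).
That remains the longest chain; total 19 minutes.
Change in finish: 19 − 21 = -2 minutes.

2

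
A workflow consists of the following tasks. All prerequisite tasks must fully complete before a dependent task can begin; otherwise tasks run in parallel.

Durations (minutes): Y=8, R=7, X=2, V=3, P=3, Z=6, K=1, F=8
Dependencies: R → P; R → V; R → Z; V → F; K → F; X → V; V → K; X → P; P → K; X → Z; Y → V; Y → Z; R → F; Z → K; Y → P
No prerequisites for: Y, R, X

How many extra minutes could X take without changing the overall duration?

Y→Z→K→F = 8+6+1+8 = 23 sets the makespan at 23 minutes.
X finishes as early as 2 and must finish by 8.
Slack of X = 6 − 0 = 6 minutes.

6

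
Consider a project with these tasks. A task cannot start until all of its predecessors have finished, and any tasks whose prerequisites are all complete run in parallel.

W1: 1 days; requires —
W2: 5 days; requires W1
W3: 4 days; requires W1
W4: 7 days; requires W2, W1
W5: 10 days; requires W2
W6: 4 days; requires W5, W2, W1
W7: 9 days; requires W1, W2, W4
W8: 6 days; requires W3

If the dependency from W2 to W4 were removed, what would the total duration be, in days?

With the dependency in place, W1→W2→W4→W7 = 1+5+7+9 = 22 sets the finish at 22 days.
Without W2→W4, W4's earliest start moves from 6 to 1.
The longest chain is now W1→W2→W5→W6 = 1+5+10+4 = 20, so the project takes 20 days.

20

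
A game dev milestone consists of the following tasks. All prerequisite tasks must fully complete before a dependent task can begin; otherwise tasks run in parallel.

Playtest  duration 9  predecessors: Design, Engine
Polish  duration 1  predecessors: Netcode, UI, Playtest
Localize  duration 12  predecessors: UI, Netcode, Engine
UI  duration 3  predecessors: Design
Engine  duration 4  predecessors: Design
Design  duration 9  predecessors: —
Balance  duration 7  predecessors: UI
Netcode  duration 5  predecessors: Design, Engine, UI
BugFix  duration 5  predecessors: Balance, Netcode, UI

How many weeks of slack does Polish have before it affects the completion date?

7

Critical path: Design→Engine→Netcode→Localize = 9+4+5+12 = 30, so the finish is 30 weeks.
Longest path through Polish: 23 weeks (earliest finish 23, latest finish 30).
Slack of Polish = 29 − 22 = 7 weeks.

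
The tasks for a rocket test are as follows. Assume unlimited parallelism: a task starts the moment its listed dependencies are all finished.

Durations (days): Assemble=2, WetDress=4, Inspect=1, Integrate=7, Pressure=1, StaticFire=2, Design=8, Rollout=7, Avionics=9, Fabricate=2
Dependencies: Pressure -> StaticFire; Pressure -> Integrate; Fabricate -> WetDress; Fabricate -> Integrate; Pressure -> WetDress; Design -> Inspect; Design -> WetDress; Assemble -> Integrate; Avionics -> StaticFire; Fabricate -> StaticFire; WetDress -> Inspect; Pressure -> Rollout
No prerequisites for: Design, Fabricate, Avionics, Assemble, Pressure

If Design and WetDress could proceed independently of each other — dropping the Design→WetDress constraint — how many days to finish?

Before: longest chain Design→WetDress→Inspect = 8+4+1 = 13, finish 13.
Without Design→WetDress, WetDress's earliest start moves from 8 to 2.
After: Avionics→StaticFire = 9+2 = 11 → 11 days.

11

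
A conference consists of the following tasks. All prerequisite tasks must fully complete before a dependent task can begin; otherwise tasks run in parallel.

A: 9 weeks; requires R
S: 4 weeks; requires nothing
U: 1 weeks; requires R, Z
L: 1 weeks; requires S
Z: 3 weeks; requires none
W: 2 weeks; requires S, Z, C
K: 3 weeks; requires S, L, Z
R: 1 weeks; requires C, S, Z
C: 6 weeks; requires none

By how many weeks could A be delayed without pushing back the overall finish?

0

C→R→A = 6+1+9 = 16 sets the makespan at 16 weeks.
The longest chain containing A totals 16 weeks.
Slack of A = 7 − 7 = 0 weeks.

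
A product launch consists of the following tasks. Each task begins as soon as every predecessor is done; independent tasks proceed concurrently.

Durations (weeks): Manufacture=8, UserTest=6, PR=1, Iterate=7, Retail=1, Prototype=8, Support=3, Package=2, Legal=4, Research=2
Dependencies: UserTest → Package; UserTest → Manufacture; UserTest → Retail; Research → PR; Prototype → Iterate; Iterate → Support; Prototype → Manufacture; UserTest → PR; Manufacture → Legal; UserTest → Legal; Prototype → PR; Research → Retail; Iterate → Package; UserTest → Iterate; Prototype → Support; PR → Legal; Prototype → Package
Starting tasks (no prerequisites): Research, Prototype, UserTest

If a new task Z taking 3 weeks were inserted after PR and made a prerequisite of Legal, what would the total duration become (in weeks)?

20

Originally the plan takes 20 weeks.
With Z inserted, Legal now waits for max(UserTest, Manufacture, PR, Z).
New critical path: Prototype→Manufacture→Legal = 8+8+4 = 20 ⇒ 20 weeks.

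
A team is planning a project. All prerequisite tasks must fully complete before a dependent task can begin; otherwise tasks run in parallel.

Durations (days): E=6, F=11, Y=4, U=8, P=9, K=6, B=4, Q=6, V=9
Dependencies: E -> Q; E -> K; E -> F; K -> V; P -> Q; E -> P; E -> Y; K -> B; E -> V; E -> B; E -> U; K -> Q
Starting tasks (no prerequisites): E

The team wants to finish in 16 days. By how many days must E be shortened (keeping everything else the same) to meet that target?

5

Current finish: 21 days; target: 16.
E is on every critical path, so each day cut from E cuts the finish by one (this holds down to a finish of 16).
Need 21 − 16 = 5 days off E → E becomes 1 day, finish becomes 16.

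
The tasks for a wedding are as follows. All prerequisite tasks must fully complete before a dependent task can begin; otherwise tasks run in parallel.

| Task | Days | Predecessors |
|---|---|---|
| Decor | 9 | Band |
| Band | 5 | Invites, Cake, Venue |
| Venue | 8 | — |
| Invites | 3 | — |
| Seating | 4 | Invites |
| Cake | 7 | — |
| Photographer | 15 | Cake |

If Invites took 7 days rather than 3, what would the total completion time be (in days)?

Baseline: Venue→Band→Decor = 8+5+9 = 22 → 22 days.
Invites is off the critical path — its longest chain is 17 days, giving 5 of slack.
That remains the longest chain; total 22 days.

22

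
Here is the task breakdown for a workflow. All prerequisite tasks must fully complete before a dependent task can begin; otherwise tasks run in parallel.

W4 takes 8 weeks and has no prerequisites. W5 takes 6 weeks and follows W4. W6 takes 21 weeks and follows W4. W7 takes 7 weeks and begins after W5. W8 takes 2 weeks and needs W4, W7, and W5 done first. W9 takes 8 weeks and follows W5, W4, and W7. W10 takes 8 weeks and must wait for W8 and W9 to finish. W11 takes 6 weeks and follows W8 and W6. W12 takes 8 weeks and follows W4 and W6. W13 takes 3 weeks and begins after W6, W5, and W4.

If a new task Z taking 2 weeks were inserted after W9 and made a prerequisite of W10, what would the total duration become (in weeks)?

Originally the workflow takes 37 weeks.
With Z inserted, W10 now waits for max(W8, W9, Z).
New critical path: W4→W5→W7→W9→Z→W10 = 8+6+7+8+2+8 = 39 ⇒ 39 weeks.

39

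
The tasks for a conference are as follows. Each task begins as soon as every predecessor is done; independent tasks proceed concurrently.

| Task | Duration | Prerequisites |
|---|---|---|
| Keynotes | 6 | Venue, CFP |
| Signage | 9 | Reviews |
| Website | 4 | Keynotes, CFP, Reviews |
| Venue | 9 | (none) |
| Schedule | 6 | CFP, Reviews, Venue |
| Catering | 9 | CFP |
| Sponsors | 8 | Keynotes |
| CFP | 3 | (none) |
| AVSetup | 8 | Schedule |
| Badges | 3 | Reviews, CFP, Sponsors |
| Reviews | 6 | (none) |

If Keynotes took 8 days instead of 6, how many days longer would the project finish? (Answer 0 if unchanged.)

2

The binding path is Venue→Keynotes→Sponsors→Badges = 9+6+8+3 = 26; finish at 26 days.
Keynotes lies on that path, so at 8 days the path becomes 28 days.
No other chain overtakes it, so the finish is 28 days.
Change in finish: 28 − 26 = +2 days.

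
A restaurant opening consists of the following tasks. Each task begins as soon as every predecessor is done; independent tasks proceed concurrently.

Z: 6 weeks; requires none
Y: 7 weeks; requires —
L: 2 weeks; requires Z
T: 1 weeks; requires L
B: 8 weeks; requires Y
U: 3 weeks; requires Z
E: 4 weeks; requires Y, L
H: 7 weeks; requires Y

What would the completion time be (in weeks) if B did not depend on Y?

14

Before: longest chain Y→B = 7+8 = 15, finish 15.
Without Y→B, B's earliest start moves from 7 to 0.
The longest chain is now Y→H = 7+7 = 14, so the restaurant opening takes 14 weeks.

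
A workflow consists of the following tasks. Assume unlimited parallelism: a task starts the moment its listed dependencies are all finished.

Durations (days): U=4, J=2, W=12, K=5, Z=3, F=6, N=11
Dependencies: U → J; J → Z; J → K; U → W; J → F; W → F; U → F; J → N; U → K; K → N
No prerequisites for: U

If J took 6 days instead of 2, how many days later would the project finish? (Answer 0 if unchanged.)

4

Baseline: U→J→K→N = 4+2+5+11 = 22 → 22 days.
Since J is critical, the +4 change carries straight to that chain (now 26 days).
That remains the longest chain; total 26 days.
Change in finish: 26 − 22 = +4 days.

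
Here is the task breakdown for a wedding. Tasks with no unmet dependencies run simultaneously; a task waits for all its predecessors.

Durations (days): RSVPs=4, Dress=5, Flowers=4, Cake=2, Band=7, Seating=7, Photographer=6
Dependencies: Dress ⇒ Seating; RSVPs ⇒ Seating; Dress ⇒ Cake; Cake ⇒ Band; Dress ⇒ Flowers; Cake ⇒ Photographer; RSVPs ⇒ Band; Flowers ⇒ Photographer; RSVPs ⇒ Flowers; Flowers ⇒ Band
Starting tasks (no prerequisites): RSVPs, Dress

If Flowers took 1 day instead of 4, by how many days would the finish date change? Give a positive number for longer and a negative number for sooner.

Critical path before the change: Dress→Flowers→Band = 5+4+7 = 16 giving 16 days.
Flowers lies on that path, so at 1 day the path becomes 13 days.
Now Dress→Cake→Band = 5+2+7 = 14 is longest, so the finish becomes 14 days.
Change in finish: 14 − 16 = -2 days.

-2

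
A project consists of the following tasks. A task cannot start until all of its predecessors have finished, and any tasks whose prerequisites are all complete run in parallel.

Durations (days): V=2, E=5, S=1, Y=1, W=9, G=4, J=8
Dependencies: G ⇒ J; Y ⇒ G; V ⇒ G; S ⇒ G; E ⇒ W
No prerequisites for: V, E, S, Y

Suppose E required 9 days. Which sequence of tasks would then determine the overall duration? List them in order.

Critical path before the change: E→W = 5+9 = 14 giving 14 days.
Since E is critical, the +4 change carries straight to that chain (now 18 days).
The critical path is still E→W; finish is now 18 days.

E, W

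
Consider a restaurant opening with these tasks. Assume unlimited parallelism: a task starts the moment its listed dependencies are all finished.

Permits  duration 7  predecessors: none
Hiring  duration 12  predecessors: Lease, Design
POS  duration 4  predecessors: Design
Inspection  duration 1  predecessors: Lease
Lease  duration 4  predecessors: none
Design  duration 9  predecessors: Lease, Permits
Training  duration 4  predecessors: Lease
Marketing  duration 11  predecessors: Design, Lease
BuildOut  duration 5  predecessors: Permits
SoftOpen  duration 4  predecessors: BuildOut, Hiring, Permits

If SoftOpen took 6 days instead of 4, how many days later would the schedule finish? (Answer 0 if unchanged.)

Baseline: Permits→Design→Hiring→SoftOpen = 7+9+12+4 = 32 → 32 days.
Since SoftOpen is critical, the +2 change carries straight to that chain (now 34 days).
The critical path is still Permits→Design→Hiring→SoftOpen; finish is now 34 days.
Change in finish: 34 − 32 = +2 days.

2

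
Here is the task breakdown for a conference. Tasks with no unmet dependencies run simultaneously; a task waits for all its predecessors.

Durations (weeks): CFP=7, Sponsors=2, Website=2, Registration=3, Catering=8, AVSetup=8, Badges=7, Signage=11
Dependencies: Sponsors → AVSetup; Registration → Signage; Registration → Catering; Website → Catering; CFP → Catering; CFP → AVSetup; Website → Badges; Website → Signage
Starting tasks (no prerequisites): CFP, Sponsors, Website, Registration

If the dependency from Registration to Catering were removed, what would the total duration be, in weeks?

Original critical path: CFP→Catering = 7+8 = 15 ⇒ 15 weeks.
Dropping Registration→Catering doesn't change Catering's earliest start (7); another predecessor still binds.
New critical path: CFP→Catering = 7+8 = 15 ⇒ 15 weeks.

15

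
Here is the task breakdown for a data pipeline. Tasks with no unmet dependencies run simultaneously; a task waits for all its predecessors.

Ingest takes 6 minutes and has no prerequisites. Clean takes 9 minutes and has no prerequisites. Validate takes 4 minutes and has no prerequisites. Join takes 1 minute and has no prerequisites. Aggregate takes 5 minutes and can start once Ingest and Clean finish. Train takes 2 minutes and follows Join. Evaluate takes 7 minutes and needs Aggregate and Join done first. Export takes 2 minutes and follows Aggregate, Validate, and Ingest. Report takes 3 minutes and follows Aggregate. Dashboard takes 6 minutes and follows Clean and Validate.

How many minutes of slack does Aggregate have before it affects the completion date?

Critical path: Clean→Aggregate→Evaluate = 9+5+7 = 21, so the finish is 21 minutes.
Aggregate finishes as early as 14 and must finish by 14.
Float = 21 − 21 = 0.

0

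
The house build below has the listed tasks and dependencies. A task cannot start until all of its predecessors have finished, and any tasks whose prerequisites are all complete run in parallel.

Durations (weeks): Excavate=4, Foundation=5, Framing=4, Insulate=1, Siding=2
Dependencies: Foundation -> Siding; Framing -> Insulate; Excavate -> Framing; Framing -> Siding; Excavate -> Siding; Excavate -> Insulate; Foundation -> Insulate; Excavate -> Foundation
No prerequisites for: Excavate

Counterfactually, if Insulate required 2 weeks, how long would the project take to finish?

11

As given, the longest chain is Excavate→Foundation→Siding = 4+5+2 = 11, so the finish is 11 weeks.
Insulate is off the critical path — its longest chain is 10 weeks, giving 1 of slack.
The binding chain switches to Excavate→Foundation→Insulate = 4+5+2 = 11; finish 11 weeks.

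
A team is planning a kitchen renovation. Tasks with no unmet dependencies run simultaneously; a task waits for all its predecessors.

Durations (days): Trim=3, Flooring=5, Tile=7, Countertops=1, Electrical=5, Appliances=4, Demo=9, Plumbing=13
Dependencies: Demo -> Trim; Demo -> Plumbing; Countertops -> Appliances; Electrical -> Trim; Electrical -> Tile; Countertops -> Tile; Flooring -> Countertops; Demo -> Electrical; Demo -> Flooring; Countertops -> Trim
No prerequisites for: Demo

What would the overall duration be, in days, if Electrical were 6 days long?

Critical path before the change: Demo→Plumbing = 9+13 = 22 giving 22 days.
The longest path through Electrical is only 21 days, so Electrical has float 1.
That remains the longest chain; total 22 days.

22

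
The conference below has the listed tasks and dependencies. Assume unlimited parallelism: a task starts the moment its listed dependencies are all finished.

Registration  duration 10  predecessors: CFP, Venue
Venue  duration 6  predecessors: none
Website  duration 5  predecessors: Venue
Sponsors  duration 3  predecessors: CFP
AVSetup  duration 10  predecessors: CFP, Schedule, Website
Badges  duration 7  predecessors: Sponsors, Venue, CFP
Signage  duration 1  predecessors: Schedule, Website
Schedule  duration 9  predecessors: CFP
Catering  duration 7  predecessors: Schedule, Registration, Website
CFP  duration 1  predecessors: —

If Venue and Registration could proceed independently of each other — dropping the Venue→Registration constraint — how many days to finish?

21

Before: longest chain Venue→Registration→Catering = 6+10+7 = 23, finish 23.
Without Venue→Registration, Registration's earliest start moves from 6 to 1.
New critical path: Venue→Website→AVSetup = 6+5+10 = 21 ⇒ 21 days.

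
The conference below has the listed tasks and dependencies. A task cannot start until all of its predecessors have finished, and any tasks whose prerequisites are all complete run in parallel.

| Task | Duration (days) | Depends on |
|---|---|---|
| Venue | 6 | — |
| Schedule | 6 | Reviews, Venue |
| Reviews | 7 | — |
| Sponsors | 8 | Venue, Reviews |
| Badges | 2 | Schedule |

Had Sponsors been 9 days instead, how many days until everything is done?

16

Actual critical path: Reviews→Sponsors = 7+8 = 15 ⇒ 15 days.
Sponsors is on the critical path; changing it to 9 makes that path 16 days.
The critical path is still Reviews→Sponsors; finish is now 16 days.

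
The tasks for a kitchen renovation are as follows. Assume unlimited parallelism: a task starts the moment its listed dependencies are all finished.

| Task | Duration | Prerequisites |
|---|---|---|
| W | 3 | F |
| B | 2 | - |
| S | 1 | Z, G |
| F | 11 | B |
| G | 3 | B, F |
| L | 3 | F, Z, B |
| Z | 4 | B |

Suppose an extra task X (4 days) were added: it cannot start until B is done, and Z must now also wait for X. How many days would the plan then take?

17

Originally the plan takes 17 days.
With X inserted, Z now waits for max(B, X).
New critical path: B→F→G→S = 2+11+3+1 = 17 ⇒ 17 days.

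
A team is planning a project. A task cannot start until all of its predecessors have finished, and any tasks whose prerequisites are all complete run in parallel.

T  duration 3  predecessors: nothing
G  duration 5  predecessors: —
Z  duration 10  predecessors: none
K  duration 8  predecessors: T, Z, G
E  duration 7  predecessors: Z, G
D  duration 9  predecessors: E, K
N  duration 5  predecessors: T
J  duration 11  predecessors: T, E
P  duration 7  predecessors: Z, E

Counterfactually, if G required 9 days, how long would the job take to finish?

28

Critical path before the change: Z→E→J = 10+7+11 = 28 giving 28 days.
G is off the critical path — its longest chain is 23 days, giving 5 of slack.
That remains the longest chain; total 28 days.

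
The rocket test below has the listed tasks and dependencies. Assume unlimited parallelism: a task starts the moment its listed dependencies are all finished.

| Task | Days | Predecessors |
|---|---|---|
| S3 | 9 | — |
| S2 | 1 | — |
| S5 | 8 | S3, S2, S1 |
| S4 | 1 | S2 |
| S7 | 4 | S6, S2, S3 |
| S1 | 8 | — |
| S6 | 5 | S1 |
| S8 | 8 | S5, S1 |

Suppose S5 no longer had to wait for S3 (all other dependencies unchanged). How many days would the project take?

With the dependency in place, S3→S5→S8 = 9+8+8 = 25 sets the finish at 25 days.
Without S3→S5, S5's earliest start moves from 9 to 8.
After: S1→S5→S8 = 8+8+8 = 24 → 24 days.

24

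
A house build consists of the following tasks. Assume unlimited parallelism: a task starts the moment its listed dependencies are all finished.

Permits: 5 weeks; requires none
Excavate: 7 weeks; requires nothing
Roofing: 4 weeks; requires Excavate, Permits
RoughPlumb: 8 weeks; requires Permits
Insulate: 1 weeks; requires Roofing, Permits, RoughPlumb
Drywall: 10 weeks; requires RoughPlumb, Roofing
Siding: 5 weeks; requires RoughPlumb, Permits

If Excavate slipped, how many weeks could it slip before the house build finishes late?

The longest chain is Permits→RoughPlumb→Drywall = 5+8+10 = 23; overall finish 23 weeks.
Excavate finishes as early as 7 and must finish by 9.
So Excavate can slip 9 − 7 = 2 weeks.

2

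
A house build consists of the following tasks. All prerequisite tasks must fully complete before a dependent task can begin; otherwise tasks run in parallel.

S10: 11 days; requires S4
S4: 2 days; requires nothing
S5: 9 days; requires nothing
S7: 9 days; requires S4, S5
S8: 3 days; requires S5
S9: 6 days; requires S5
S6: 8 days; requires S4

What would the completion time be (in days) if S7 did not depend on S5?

15

Original critical path: S5→S7 = 9+9 = 18 ⇒ 18 days.
Without S5→S7, S7's earliest start moves from 9 to 2.
After: S5→S9 = 9+6 = 15 → 15 days.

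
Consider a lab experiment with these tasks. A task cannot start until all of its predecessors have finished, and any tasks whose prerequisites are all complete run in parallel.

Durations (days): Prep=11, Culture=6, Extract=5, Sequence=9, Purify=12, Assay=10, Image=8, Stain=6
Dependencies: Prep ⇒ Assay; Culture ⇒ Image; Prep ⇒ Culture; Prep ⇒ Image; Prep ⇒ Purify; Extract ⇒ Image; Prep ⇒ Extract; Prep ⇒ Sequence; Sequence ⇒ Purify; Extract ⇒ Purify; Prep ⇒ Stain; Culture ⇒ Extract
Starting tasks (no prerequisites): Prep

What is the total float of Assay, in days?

Prep→Culture→Extract→Purify = 11+6+5+12 = 34 sets the makespan at 34 days.
The longest chain containing Assay totals 21 days.
Float = 34 − 21 = 13.

13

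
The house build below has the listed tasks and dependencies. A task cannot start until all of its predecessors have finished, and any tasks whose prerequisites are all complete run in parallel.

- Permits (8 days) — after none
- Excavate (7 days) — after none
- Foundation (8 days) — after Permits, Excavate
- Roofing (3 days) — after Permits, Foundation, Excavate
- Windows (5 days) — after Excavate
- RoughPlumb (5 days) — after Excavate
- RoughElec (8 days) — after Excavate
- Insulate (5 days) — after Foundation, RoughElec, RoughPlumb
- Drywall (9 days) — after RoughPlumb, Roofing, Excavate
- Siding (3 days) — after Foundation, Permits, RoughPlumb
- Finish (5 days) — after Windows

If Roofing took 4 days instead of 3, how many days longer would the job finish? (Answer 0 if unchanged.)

1

Critical path before the change: Permits→Foundation→Roofing→Drywall = 8+8+3+9 = 28 giving 28 days.
Since Roofing is critical, the +1 change carries straight to that chain (now 29 days).
No other chain overtakes it, so the finish is 29 days.
Change in finish: 29 − 28 = +1 days.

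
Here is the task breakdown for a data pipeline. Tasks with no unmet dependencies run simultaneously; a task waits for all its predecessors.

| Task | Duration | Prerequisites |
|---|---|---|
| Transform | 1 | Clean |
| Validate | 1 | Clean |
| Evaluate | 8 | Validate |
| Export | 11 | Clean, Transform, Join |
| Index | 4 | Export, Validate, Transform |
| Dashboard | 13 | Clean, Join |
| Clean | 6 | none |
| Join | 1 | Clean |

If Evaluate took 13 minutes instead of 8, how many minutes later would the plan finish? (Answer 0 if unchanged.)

As given, the longest chain is Clean→Join→Export→Index = 6+1+11+4 = 22, so the finish is 22 minutes.
Evaluate has 7 minutes of float (longest path through it is 15).
The critical path is still Clean→Join→Export→Index; finish is now 22 minutes.
Change in finish: 22 − 22 = +0 minutes.

0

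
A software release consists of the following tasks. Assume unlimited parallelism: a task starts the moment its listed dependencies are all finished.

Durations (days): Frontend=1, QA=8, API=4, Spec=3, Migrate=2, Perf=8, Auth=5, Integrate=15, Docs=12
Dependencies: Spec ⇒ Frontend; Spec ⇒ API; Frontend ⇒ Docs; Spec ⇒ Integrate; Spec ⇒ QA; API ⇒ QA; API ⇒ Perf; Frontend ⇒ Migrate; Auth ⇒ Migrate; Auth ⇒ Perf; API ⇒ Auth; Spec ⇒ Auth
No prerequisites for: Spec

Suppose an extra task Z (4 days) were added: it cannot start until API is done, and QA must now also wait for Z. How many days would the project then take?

Originally the project takes 20 days.
With Z inserted, QA now waits for max(Spec, API, Z).
New critical path: Spec→API→Auth→Perf = 3+4+5+8 = 20 ⇒ 20 days.

20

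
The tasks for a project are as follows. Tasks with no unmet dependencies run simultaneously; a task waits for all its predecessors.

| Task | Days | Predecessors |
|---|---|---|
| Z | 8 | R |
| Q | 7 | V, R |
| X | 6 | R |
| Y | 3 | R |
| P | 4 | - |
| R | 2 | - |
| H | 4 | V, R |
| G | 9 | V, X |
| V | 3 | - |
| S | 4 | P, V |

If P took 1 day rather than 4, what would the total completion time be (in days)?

The binding path is R→X→G = 2+6+9 = 17; finish at 17 days.
P is off the critical path — its longest chain is 8 days, giving 9 of slack.
The critical path is still R→X→G; finish is now 17 days.

17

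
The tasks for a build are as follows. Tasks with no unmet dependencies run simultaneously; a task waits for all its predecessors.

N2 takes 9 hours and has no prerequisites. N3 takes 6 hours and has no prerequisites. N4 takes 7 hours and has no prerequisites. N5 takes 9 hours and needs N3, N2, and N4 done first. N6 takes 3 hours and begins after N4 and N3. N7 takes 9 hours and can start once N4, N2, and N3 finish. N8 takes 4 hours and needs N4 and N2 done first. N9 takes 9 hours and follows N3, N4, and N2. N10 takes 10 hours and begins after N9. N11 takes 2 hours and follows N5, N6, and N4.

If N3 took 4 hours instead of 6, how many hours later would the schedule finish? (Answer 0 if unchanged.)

0

Actual critical path: N2→N9→N10 = 9+9+10 = 28 ⇒ 28 hours.
N3 has 3 hours of float (longest path through it is 25).
No other chain overtakes it, so the finish is 28 hours.
Change in finish: 28 − 28 = +0 hours.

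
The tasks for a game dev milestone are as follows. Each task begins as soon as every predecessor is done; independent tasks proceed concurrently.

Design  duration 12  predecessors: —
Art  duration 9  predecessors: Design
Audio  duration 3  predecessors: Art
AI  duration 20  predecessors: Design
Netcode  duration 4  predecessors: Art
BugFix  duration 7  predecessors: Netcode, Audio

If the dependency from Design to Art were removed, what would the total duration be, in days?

With the dependency in place, Design→Art→Netcode→BugFix = 12+9+4+7 = 32 sets the finish at 32 days.
Without Design→Art, Art's earliest start moves from 12 to 0.
The longest chain is now Design→AI = 12+20 = 32, so the game dev milestone takes 32 days.

32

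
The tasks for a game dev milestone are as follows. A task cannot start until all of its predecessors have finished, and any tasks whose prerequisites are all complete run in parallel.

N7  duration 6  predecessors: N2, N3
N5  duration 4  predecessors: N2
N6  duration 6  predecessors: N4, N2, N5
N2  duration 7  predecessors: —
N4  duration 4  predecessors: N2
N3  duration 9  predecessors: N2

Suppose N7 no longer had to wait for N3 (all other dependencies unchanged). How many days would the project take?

17

Original critical path: N2→N3→N7 = 7+9+6 = 22 ⇒ 22 days.
Without N3→N7, N7's earliest start moves from 16 to 7.
New critical path: N2→N4→N6 = 7+4+6 = 17 ⇒ 17 days.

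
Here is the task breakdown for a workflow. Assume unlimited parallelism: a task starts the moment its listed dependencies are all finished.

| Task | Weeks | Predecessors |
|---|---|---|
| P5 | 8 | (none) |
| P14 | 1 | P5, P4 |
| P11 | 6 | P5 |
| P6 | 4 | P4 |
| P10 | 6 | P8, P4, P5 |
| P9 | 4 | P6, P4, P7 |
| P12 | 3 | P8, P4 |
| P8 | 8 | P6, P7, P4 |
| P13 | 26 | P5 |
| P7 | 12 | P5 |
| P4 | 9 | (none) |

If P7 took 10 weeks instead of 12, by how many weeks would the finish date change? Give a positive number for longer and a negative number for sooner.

0

Baseline: P5→P7→P8→P10 = 8+12+8+6 = 34 → 34 weeks.
P7 lies on that path, so at 10 weeks the path becomes 32 weeks.
Now P5→P13 = 8+26 = 34 is longest, so the finish becomes 34 weeks.
Change in finish: 34 − 34 = +0 weeks.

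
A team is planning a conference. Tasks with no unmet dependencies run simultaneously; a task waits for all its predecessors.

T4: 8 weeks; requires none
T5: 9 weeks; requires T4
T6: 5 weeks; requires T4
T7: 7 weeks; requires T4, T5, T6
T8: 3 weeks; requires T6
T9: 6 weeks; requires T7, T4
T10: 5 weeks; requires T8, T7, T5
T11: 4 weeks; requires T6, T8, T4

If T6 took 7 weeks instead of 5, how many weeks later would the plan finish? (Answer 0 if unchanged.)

0

Actual critical path: T4→T5→T7→T9 = 8+9+7+6 = 30 ⇒ 30 weeks.
The longest path through T6 is only 26 weeks, so T6 has float 4.
The critical path is still T4→T5→T7→T9; finish is now 30 weeks.
Change in finish: 30 − 30 = +0 weeks.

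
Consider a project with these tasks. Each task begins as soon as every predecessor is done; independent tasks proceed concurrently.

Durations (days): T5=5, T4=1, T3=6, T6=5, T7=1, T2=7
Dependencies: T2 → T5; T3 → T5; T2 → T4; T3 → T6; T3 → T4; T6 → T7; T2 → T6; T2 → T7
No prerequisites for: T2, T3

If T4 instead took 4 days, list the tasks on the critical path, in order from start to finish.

T2, T6, T7

Critical path before the change: T2→T6→T7 = 7+5+1 = 13 giving 13 days.
T4 is off the critical path — its longest chain is 8 days, giving 5 of slack.
That remains the longest chain; total 13 days.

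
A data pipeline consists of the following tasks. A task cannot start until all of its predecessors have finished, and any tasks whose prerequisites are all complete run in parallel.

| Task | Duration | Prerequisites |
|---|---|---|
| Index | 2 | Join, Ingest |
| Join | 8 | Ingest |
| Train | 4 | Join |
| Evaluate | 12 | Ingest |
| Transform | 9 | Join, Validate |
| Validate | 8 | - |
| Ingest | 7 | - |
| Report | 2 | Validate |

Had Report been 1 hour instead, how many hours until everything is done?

24

Baseline: Ingest→Join→Transform = 7+8+9 = 24 → 24 hours.
The longest path through Report is only 10 hours, so Report has float 14.
No other chain overtakes it, so the finish is 24 hours.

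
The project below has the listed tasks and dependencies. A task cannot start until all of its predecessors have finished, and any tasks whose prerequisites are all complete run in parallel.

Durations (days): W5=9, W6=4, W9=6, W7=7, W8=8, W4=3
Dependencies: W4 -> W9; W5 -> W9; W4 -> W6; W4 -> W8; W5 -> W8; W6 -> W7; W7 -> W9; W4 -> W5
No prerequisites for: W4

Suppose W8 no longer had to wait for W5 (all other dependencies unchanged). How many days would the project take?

With the dependency in place, W4→W5→W8 = 3+9+8 = 20 sets the finish at 20 days.
Without W5→W8, W8's earliest start moves from 12 to 3.
New critical path: W4→W6→W7→W9 = 3+4+7+6 = 20 ⇒ 20 days.

20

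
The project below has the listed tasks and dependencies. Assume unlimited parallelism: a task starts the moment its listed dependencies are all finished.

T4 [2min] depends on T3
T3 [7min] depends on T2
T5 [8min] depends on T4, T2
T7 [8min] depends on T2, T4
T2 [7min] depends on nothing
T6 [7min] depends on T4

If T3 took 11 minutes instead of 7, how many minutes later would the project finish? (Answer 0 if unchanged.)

4

Baseline: T2→T3→T4→T5 = 7+7+2+8 = 24 → 24 minutes.
T3 is on the critical path; changing it to 11 makes that path 28 minutes.
That remains the longest chain; total 28 minutes.
Change in finish: 28 − 24 = +4 minutes.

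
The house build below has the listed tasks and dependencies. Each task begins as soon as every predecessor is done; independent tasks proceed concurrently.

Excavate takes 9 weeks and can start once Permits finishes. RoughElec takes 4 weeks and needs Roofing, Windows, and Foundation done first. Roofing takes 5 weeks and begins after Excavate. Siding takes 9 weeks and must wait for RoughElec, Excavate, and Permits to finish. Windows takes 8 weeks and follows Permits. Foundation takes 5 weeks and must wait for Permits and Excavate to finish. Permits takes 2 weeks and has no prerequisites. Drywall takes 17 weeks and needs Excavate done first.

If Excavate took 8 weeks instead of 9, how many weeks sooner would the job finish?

As given, the longest chain is Permits→Excavate→Foundation→RoughElec→Siding = 2+9+5+4+9 = 29, so the finish is 29 weeks.
Excavate is on the critical path; changing it to 8 makes that path 28 weeks.
That remains the longest chain; total 28 weeks.
Change in finish: 28 − 29 = -1 weeks.

1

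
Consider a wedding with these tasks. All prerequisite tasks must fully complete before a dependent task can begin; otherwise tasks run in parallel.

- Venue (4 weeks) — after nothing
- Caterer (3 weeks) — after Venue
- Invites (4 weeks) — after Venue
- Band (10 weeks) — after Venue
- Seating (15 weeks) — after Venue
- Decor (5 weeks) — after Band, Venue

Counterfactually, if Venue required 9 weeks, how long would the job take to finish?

Critical path before the change: Venue→Band→Decor = 4+10+5 = 19 giving 19 weeks.
Venue lies on that path, so at 9 weeks the path becomes 24 weeks.
The critical path is still Venue→Band→Decor; finish is now 24 weeks.

24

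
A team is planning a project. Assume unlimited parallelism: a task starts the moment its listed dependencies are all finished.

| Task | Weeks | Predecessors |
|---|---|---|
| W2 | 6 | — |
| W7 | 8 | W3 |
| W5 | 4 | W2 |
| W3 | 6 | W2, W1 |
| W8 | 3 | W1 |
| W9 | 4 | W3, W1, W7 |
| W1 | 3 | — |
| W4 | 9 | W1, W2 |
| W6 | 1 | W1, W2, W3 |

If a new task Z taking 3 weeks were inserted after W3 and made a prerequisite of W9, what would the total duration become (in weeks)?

Originally the project takes 24 weeks.
With Z inserted, W9 now waits for max(W3, W1, W7, Z).
New critical path: W2→W3→W7→W9 = 6+6+8+4 = 24 ⇒ 24 weeks.

24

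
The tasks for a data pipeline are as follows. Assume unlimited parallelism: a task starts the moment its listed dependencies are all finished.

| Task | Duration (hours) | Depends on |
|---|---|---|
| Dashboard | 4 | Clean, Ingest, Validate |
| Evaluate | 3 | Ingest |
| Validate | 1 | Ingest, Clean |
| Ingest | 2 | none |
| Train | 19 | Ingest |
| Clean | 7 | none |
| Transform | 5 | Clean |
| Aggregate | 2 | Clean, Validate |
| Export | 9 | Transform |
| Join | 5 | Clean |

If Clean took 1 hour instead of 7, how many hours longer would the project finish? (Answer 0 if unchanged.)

0

Actual critical path: Clean→Transform→Export = 7+5+9 = 21 ⇒ 21 hours.
Clean lies on that path, so at 1 hour the path becomes 15 hours.
The binding chain switches to Ingest→Train = 2+19 = 21; finish 21 hours.
Change in finish: 21 − 21 = +0 hours.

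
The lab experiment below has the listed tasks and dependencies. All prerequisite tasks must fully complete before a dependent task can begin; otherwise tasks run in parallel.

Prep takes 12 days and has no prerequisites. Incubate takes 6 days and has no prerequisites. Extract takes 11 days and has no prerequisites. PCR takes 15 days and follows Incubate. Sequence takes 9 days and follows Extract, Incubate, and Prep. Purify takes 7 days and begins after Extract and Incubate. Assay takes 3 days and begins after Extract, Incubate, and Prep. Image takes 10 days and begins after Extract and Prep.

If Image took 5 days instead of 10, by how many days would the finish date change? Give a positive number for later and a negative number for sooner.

-1

Actual critical path: Prep→Image = 12+10 = 22 ⇒ 22 days.
Image is on the critical path; changing it to 5 makes that path 17 days.
New critical path: Prep→Sequence = 12+9 = 21 ⇒ 21 days.
Change in finish: 21 − 22 = -1 days.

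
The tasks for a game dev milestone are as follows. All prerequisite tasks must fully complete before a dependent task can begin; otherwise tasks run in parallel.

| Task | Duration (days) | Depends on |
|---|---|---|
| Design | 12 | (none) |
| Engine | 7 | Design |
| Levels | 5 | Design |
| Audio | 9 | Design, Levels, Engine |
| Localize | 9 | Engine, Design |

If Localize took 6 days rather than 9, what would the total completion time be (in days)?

Critical path before the change: Design→Engine→Localize = 12+7+9 = 28 giving 28 days.
Since Localize is critical, the -3 change carries straight to that chain (now 25 days).
The binding chain switches to Design→Engine→Audio = 12+7+9 = 28; finish 28 days.

28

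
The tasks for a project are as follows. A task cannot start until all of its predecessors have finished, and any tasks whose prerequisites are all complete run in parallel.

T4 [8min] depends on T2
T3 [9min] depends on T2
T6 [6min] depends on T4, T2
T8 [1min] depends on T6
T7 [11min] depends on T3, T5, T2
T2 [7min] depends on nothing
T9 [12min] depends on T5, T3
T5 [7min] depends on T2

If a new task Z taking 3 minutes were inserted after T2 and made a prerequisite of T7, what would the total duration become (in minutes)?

28

Originally the job takes 28 minutes.
With Z inserted, T7 now waits for max(T3, T5, T2, Z).
New critical path: T2→T3→T9 = 7+9+12 = 28 ⇒ 28 minutes.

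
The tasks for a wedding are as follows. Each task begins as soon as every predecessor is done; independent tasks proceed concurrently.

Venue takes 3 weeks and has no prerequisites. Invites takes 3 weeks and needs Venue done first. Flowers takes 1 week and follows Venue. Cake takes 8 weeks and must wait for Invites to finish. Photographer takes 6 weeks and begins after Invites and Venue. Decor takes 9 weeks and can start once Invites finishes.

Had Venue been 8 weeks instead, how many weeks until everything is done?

As given, the longest chain is Venue→Invites→Decor = 3+3+9 = 15, so the finish is 15 weeks.
Venue lies on that path, so at 8 weeks the path becomes 20 weeks.
That remains the longest chain; total 20 weeks.

20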